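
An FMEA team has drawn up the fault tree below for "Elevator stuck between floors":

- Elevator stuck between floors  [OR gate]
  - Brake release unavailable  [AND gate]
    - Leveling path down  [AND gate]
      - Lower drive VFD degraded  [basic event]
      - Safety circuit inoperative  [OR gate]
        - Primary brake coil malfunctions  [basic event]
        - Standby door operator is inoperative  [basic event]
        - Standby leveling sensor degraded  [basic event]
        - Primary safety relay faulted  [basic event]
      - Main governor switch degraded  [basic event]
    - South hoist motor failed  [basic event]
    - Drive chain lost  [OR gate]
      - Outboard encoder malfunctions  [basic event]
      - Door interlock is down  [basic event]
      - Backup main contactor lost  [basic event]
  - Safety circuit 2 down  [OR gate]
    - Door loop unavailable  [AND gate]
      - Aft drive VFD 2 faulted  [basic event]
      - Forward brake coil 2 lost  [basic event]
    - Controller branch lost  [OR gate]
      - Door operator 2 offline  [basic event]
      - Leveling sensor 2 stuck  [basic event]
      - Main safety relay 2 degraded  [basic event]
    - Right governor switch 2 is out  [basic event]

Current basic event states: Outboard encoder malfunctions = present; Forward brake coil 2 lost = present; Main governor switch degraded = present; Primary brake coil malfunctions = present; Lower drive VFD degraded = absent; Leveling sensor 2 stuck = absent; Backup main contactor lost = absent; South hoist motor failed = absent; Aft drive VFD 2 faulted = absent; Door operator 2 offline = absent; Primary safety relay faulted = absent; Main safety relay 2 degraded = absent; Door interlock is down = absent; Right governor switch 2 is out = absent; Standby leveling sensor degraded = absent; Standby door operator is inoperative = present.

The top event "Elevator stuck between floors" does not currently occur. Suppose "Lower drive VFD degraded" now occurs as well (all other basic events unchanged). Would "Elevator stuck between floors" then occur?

Counterfactual: set "Lower drive VFD degraded" to occurred.
Safety circuit inoperative [OR]: Primary brake coil malfunctions=occurs, Standby door operator is inoperative=occurs, Standby leveling sensor degraded=not, Primary safety relay faulted=not → at least one input occurs → occurs.
Leveling path down [AND]: Lower drive VFD degraded=occurs, Safety circuit inoperative=occurs, Main governor switch degraded=occurs → all inputs occur → occurs.
Drive chain lost [OR]: Outboard encoder malfunctions=occurs, Door interlock is down=not, Backup main contactor lost=not → at least one input occurs → occurs.
Brake release unavailable [AND]: Leveling path down=occurs, South hoist motor failed=not, Drive chain lost=occurs → not all inputs occur → does not occur.
Door loop unavailable [AND]: Aft drive VFD 2 faulted=not, Forward brake coil 2 lost=occurs → not all inputs occur → does not occur.
Controller branch lost [OR]: Door operator 2 offline=not, Leveling sensor 2 stuck=not, Main safety relay 2 degraded=not → no input occurs → does not occur.
Safety circuit 2 down [OR]: Door loop unavailable=not, Controller branch lost=not, Right governor switch 2 is out=not → no input occurs → does not occur.
Elevator stuck between floors [OR]: Brake release unavailable=not, Safety circuit 2 down=not → no input occurs → does not occur.

No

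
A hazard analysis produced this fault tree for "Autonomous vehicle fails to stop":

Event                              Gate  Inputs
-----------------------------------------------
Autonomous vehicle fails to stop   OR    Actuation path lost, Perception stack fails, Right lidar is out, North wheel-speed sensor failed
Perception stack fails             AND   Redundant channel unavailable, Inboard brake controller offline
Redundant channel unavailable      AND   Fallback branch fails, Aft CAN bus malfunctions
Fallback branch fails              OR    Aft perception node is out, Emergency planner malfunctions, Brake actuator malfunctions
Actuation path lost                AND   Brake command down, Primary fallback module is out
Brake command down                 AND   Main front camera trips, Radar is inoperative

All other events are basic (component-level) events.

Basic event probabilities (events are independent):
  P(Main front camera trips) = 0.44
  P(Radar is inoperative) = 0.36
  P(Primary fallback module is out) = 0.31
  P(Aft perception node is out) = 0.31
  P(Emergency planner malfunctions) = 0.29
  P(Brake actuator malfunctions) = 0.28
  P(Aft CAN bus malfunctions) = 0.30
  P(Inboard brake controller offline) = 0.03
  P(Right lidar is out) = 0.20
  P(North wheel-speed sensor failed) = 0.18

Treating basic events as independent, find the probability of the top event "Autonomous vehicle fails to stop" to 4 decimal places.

0.3798

P(Brake command down) [AND] = 0.44 × 0.36 = 0.158400
P(Actuation path lost) [AND] = 0.158400 × 0.31 = 0.049104
P(Fallback branch fails) [OR] = 1 − (1−0.31) × (1−0.29) × (1−0.28) = 0.647272
P(Redundant channel unavailable) [AND] = 0.647272 × 0.30 = 0.194182
P(Perception stack fails) [AND] = 0.194182 × 0.03 = 0.005825
P(Autonomous vehicle fails to stop) [OR] = 1 − (1−0.049104) × (1−0.005825) × (1−0.20) × (1−0.18) = 0.379846
Rounded to 4 decimal places: P(Autonomous vehicle fails to stop) ≈ 0.3798.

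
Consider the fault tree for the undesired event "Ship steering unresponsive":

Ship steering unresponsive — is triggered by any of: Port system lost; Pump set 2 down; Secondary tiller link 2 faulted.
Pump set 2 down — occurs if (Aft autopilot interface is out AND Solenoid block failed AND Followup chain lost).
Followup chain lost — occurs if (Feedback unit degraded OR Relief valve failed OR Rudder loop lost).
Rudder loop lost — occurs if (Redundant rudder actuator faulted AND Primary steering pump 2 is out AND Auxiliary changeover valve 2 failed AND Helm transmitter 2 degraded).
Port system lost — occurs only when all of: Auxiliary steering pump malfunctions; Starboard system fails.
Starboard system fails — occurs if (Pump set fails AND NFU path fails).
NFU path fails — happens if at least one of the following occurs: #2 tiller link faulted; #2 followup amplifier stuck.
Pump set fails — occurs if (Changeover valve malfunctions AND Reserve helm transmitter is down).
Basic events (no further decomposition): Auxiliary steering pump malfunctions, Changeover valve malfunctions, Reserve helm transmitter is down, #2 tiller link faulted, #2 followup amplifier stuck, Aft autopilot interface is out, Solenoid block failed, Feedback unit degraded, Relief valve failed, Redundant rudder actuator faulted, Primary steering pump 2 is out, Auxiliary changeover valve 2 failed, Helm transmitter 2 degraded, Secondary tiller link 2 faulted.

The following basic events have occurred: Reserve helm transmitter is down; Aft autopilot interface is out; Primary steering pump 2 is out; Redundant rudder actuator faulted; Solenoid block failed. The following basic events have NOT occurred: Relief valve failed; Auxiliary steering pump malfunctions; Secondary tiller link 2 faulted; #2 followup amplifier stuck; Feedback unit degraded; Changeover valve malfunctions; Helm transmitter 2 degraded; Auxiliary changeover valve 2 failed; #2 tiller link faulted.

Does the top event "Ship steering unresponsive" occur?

No

Pump set fails [AND]: Changeover valve malfunctions=not, Reserve helm transmitter is down=occurs → not all inputs occur → does not occur.
NFU path fails [OR]: #2 tiller link faulted=not, #2 followup amplifier stuck=not → no input occurs → does not occur.
Starboard system fails [AND]: Pump set fails=not, NFU path fails=not → not all inputs occur → does not occur.
Port system lost [AND]: Auxiliary steering pump malfunctions=not, Starboard system fails=not → not all inputs occur → does not occur.
Rudder loop lost [AND]: Redundant rudder actuator faulted=occurs, Primary steering pump 2 is out=occurs, Auxiliary changeover valve 2 failed=not, Helm transmitter 2 degraded=not → not all inputs occur → does not occur.
Followup chain lost [OR]: Feedback unit degraded=not, Relief valve failed=not, Rudder loop lost=not → no input occurs → does not occur.
Pump set 2 down [AND]: Aft autopilot interface is out=occurs, Solenoid block failed=occurs, Followup chain lost=not → not all inputs occur → does not occur.
Ship steering unresponsive [OR]: Port system lost=not, Pump set 2 down=not, Secondary tiller link 2 faulted=not → no input occurs → does not occur.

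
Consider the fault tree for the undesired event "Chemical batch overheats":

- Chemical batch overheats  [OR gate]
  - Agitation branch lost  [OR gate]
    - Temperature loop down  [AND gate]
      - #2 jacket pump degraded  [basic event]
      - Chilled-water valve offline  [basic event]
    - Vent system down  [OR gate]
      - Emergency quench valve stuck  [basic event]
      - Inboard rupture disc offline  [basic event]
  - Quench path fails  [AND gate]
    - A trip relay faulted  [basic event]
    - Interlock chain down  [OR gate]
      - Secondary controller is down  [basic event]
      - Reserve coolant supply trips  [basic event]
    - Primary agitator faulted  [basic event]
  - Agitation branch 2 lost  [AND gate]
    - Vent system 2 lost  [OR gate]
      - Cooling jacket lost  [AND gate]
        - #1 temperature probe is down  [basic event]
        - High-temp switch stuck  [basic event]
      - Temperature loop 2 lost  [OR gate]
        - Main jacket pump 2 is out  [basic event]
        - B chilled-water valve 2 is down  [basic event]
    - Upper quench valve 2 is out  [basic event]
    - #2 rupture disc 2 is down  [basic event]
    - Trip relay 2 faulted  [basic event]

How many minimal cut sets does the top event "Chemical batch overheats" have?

8

Temperature loop down [AND]: one cut set from each child combined → 1 × 1 = 1 cut set(s).
Vent system down [OR]: union of children's cut sets → 2 cut set(s).
Agitation branch lost [OR]: union of children's cut sets → 3 cut set(s).
Interlock chain down [OR]: union of children's cut sets → 2 cut set(s).
Quench path fails [AND]: one cut set from each child combined → 1 × 2 × 1 = 2 cut set(s).
Cooling jacket lost [AND]: one cut set from each child combined → 1 × 1 = 1 cut set(s).
Temperature loop 2 lost [OR]: union of children's cut sets → 2 cut set(s).
Vent system 2 lost [OR]: union of children's cut sets → 3 cut set(s).
Agitation branch 2 lost [AND]: one cut set from each child combined → 3 × 1 × 1 × 1 = 3 cut set(s).
Chemical batch overheats [OR]: union of children's cut sets → 8 cut set(s).
Minimal cut sets: {#2 jacket pump degraded, Chilled-water valve offline}; {Emergency quench valve stuck}; {Inboard rupture disc offline}; {A trip relay faulted, Primary agitator faulted, Secondary controller is down}; {A trip relay faulted, Primary agitator faulted, Reserve coolant supply trips}; {#1 temperature probe is down, #2 rupture disc 2 is down, High-temp switch stuck, Trip relay 2 faulted, Upper quench valve 2 is out}; {#2 rupture disc 2 is down, Main jacket pump 2 is out, Trip relay 2 faulted, Upper quench valve 2 is out}; {#2 rupture disc 2 is down, B chilled-water valve 2 is down, Trip relay 2 faulted, Upper quench valve 2 is out}.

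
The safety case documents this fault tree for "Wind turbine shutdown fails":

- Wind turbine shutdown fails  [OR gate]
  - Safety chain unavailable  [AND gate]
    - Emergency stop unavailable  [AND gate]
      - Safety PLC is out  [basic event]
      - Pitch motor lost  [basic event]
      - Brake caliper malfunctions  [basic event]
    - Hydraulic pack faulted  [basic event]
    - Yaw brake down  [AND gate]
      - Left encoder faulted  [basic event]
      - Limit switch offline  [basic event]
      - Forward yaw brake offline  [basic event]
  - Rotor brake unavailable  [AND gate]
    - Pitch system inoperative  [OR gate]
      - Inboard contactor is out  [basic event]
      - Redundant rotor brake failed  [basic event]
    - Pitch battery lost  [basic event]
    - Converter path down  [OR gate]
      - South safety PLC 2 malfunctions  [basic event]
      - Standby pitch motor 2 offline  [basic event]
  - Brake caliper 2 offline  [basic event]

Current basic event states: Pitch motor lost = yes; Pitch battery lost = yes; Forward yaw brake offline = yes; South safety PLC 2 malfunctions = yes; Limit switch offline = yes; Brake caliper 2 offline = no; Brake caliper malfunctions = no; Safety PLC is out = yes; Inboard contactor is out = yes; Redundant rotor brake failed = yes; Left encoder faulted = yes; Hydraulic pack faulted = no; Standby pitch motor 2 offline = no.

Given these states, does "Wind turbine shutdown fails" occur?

Emergency stop unavailable [AND]: Safety PLC is out=occurs, Pitch motor lost=occurs, Brake caliper malfunctions=not → not all inputs occur → does not occur.
Yaw brake down [AND]: Left encoder faulted=occurs, Limit switch offline=occurs, Forward yaw brake offline=occurs → all inputs occur → occurs.
Safety chain unavailable [AND]: Emergency stop unavailable=not, Hydraulic pack faulted=not, Yaw brake down=occurs → not all inputs occur → does not occur.
Pitch system inoperative [OR]: Inboard contactor is out=occurs, Redundant rotor brake failed=occurs → at least one input occurs → occurs.
Converter path down [OR]: South safety PLC 2 malfunctions=occurs, Standby pitch motor 2 offline=not → at least one input occurs → occurs.
Rotor brake unavailable [AND]: Pitch system inoperative=occurs, Pitch battery lost=occurs, Converter path down=occurs → all inputs occur → occurs.
Wind turbine shutdown fails [OR]: Safety chain unavailable=not, Rotor brake unavailable=occurs, Brake caliper 2 offline=not → at least one input occurs → occurs.

Yes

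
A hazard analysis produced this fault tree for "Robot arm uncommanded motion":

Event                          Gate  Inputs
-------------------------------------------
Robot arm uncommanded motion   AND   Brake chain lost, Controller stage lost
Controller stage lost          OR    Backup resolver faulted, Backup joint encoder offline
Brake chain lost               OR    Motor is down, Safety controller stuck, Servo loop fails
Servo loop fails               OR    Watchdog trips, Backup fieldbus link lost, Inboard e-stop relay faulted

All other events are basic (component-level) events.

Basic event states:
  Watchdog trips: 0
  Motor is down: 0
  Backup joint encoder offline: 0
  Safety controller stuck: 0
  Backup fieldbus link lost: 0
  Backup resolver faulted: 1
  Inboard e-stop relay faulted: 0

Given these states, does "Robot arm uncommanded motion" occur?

No

Servo loop fails [OR]: Watchdog trips=not, Backup fieldbus link lost=not, Inboard e-stop relay faulted=not → no input occurs → does not occur.
Brake chain lost [OR]: Motor is down=not, Safety controller stuck=not, Servo loop fails=not → no input occurs → does not occur.
Controller stage lost [OR]: Backup resolver faulted=occurs, Backup joint encoder offline=not → at least one input occurs → occurs.
Robot arm uncommanded motion [AND]: Brake chain lost=not, Controller stage lost=occurs → not all inputs occur → does not occur.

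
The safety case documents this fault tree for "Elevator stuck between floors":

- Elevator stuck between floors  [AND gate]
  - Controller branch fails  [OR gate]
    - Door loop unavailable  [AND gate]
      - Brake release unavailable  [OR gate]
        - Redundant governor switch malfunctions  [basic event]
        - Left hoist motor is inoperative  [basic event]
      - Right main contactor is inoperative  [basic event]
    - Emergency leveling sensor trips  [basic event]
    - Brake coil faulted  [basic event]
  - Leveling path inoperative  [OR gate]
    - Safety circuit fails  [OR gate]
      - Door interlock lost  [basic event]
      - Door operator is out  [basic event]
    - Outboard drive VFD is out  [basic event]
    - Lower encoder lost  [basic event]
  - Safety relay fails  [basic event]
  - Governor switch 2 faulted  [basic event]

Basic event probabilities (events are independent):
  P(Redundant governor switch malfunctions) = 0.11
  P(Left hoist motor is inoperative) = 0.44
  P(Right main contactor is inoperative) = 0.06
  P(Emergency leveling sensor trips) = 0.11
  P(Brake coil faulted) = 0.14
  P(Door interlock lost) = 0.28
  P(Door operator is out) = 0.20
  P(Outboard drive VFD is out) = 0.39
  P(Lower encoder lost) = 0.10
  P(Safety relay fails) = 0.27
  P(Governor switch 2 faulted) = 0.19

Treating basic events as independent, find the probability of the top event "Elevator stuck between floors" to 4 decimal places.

0.0090

P(Brake release unavailable) [OR] = 1 − (1−0.11) × (1−0.44) = 0.501600
P(Door loop unavailable) [AND] = 0.501600 × 0.06 = 0.030096
P(Controller branch fails) [OR] = 1 − (1−0.030096) × (1−0.11) × (1−0.14) = 0.257635
P(Safety circuit fails) [OR] = 1 − (1−0.28) × (1−0.20) = 0.424000
P(Leveling path inoperative) [OR] = 1 − (1−0.424000) × (1−0.39) × (1−0.10) = 0.683776
P(Elevator stuck between floors) [AND] = 0.257635 × 0.683776 × 0.27 × 0.19 = 0.009037
Rounded to 4 decimal places: P(Elevator stuck between floors) ≈ 0.0090.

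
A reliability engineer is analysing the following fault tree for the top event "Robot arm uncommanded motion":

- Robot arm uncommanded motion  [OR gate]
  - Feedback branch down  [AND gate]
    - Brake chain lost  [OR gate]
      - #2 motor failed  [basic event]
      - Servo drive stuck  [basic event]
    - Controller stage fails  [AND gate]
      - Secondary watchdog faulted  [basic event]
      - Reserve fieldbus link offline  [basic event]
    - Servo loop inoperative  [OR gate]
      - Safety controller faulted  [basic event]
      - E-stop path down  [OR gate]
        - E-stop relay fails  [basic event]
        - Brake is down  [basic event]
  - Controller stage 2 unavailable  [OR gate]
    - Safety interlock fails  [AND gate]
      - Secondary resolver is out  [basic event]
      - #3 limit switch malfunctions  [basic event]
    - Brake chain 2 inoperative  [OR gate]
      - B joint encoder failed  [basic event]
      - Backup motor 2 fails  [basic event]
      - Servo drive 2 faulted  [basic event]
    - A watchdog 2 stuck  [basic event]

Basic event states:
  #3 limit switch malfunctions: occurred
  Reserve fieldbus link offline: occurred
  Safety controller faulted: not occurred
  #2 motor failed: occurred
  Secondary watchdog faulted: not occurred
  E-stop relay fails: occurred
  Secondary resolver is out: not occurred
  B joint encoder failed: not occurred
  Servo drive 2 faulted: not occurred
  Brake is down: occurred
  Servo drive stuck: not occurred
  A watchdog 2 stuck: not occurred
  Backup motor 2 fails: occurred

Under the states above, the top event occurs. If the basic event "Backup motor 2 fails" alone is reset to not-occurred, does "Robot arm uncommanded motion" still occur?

Counterfactual: set "Backup motor 2 fails" to not occurred.
Brake chain lost [OR]: #2 motor failed=occurs, Servo drive stuck=not → at least one input occurs → occurs.
Controller stage fails [AND]: Secondary watchdog faulted=not, Reserve fieldbus link offline=occurs → not all inputs occur → does not occur.
E-stop path down [OR]: E-stop relay fails=occurs, Brake is down=occurs → at least one input occurs → occurs.
Servo loop inoperative [OR]: Safety controller faulted=not, E-stop path down=occurs → at least one input occurs → occurs.
Feedback branch down [AND]: Brake chain lost=occurs, Controller stage fails=not, Servo loop inoperative=occurs → not all inputs occur → does not occur.
Safety interlock fails [AND]: Secondary resolver is out=not, #3 limit switch malfunctions=occurs → not all inputs occur → does not occur.
Brake chain 2 inoperative [OR]: B joint encoder failed=not, Backup motor 2 fails=not, Servo drive 2 faulted=not → no input occurs → does not occur.
Controller stage 2 unavailable [OR]: Safety interlock fails=not, Brake chain 2 inoperative=not, A watchdog 2 stuck=not → no input occurs → does not occur.
Robot arm uncommanded motion [OR]: Feedback branch down=not, Controller stage 2 unavailable=not → no input occurs → does not occur.

No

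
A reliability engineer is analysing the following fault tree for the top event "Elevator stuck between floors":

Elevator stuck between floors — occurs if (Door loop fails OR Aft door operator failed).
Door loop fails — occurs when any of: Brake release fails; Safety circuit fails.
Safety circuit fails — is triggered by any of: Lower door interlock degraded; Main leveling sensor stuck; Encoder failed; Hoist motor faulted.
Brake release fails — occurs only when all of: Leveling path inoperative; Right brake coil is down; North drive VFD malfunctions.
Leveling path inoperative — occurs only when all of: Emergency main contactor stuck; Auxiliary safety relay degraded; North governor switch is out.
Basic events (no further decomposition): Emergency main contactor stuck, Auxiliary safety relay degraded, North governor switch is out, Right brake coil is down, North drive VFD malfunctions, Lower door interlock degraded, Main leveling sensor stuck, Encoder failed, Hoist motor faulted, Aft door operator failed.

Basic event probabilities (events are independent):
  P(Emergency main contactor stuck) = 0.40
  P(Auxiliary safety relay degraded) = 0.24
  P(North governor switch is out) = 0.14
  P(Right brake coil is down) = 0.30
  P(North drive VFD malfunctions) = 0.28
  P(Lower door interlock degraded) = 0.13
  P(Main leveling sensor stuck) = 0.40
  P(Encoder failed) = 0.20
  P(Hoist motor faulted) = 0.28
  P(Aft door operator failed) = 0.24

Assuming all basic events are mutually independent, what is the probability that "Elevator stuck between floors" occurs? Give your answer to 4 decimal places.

P(Leveling path inoperative) [AND] = 0.40 × 0.24 × 0.14 = 0.013440
P(Brake release fails) [AND] = 0.013440 × 0.30 × 0.28 = 0.001129
P(Safety circuit fails) [OR] = 1 − (1−0.13) × (1−0.40) × (1−0.20) × (1−0.28) = 0.699328
P(Door loop fails) [OR] = 1 − (1−0.001129) × (1−0.699328) = 0.699667
P(Elevator stuck between floors) [OR] = 1 − (1−0.699667) × (1−0.24) = 0.771747
Rounded to 4 decimal places: P(Elevator stuck between floors) ≈ 0.7717.

0.7717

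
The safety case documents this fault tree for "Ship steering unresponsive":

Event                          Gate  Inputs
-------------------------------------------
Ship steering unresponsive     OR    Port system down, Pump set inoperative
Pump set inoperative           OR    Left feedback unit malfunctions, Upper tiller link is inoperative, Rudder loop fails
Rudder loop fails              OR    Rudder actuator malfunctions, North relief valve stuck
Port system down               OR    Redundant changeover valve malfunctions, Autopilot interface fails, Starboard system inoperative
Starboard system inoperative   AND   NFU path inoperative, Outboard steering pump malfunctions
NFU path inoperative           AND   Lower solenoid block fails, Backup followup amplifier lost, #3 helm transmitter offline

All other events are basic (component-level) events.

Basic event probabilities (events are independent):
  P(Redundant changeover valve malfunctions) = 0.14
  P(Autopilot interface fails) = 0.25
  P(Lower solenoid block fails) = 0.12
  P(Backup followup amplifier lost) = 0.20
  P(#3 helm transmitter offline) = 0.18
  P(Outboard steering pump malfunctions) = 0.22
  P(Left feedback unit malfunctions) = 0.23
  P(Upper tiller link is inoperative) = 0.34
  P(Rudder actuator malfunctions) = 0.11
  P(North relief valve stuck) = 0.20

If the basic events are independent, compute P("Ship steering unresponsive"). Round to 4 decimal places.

0.7668

P(NFU path inoperative) [AND] = 0.12 × 0.20 × 0.18 = 0.004320
P(Starboard system inoperative) [AND] = 0.004320 × 0.22 = 0.000950
P(Port system down) [OR] = 1 − (1−0.14) × (1−0.25) × (1−0.000950) = 0.355613
P(Rudder loop fails) [OR] = 1 − (1−0.11) × (1−0.20) = 0.288000
P(Pump set inoperative) [OR] = 1 − (1−0.23) × (1−0.34) × (1−0.288000) = 0.638162
P(Ship steering unresponsive) [OR] = 1 − (1−0.355613) × (1−0.638162) = 0.766836
Rounded to 4 decimal places: P(Ship steering unresponsive) ≈ 0.7668.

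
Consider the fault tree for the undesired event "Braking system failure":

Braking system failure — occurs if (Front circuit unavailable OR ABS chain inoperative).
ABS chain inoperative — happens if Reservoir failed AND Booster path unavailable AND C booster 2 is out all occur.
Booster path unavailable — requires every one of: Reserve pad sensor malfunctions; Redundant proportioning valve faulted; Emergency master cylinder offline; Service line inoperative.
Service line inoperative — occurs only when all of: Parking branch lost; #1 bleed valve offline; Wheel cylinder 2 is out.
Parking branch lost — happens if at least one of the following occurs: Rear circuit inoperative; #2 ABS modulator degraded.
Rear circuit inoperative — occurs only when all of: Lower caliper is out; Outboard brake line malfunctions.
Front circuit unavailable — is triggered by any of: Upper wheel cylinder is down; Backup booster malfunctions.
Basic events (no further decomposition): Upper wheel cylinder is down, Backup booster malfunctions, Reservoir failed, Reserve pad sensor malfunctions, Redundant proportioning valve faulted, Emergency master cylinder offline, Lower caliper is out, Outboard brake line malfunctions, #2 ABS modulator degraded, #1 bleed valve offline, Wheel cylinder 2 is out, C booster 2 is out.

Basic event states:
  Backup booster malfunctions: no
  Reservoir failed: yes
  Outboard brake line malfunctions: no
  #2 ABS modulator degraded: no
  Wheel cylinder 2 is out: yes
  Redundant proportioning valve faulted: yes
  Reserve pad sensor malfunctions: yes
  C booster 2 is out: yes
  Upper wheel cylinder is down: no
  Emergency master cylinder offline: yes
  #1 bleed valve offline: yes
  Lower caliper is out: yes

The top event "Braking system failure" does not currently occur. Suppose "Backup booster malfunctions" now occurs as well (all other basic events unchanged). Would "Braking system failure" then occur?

Yes

Counterfactual: set "Backup booster malfunctions" to occurred.
Front circuit unavailable [OR]: Upper wheel cylinder is down=not, Backup booster malfunctions=occurs → at least one input occurs → occurs.
Rear circuit inoperative [AND]: Lower caliper is out=occurs, Outboard brake line malfunctions=not → not all inputs occur → does not occur.
Parking branch lost [OR]: Rear circuit inoperative=not, #2 ABS modulator degraded=not → no input occurs → does not occur.
Service line inoperative [AND]: Parking branch lost=not, #1 bleed valve offline=occurs, Wheel cylinder 2 is out=occurs → not all inputs occur → does not occur.
Booster path unavailable [AND]: Reserve pad sensor malfunctions=occurs, Redundant proportioning valve faulted=occurs, Emergency master cylinder offline=occurs, Service line inoperative=not → not all inputs occur → does not occur.
ABS chain inoperative [AND]: Reservoir failed=occurs, Booster path unavailable=not, C booster 2 is out=occurs → not all inputs occur → does not occur.
Braking system failure [OR]: Front circuit unavailable=occurs, ABS chain inoperative=not → at least one input occurs → occurs.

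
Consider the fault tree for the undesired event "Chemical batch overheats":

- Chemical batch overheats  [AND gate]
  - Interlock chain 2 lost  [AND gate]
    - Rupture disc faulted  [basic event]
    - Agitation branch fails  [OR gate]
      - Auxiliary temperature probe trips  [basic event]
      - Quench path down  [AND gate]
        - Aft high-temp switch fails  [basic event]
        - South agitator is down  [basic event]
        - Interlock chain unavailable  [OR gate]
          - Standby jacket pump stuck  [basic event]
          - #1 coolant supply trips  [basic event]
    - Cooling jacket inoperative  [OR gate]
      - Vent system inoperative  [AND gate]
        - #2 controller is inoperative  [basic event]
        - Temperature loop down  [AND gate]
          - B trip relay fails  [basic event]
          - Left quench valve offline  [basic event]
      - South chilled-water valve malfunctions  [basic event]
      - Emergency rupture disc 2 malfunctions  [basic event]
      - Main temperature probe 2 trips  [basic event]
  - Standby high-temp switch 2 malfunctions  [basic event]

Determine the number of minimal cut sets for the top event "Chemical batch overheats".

12

Interlock chain unavailable [OR]: union of children's cut sets → 2 cut set(s).
Quench path down [AND]: one cut set from each child combined → 1 × 1 × 2 = 2 cut set(s).
Agitation branch fails [OR]: union of children's cut sets → 3 cut set(s).
Temperature loop down [AND]: one cut set from each child combined → 1 × 1 = 1 cut set(s).
Vent system inoperative [AND]: one cut set from each child combined → 1 × 1 = 1 cut set(s).
Cooling jacket inoperative [OR]: union of children's cut sets → 4 cut set(s).
Interlock chain 2 lost [AND]: one cut set from each child combined → 1 × 3 × 4 = 12 cut set(s).
Chemical batch overheats [AND]: one cut set from each child combined → 12 × 1 = 12 cut set(s).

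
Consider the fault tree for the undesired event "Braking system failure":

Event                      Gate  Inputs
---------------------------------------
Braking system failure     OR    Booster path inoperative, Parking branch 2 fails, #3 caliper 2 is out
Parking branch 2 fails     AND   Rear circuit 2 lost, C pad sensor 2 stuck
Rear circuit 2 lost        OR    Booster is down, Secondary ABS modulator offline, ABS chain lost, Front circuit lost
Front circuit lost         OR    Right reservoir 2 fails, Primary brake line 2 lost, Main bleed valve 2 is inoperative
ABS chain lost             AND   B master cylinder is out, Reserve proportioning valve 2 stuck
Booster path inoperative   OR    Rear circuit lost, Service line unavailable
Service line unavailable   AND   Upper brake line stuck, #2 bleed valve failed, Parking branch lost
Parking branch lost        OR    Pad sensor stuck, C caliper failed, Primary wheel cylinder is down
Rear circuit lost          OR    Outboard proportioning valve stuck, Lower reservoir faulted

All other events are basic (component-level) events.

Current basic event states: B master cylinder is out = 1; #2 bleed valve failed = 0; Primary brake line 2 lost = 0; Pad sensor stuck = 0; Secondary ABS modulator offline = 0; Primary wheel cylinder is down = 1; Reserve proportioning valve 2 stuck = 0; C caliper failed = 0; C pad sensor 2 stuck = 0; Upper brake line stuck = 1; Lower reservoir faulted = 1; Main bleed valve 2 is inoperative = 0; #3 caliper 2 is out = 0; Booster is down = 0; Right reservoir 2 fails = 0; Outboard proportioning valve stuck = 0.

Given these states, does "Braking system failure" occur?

Rear circuit lost [OR]: Outboard proportioning valve stuck=not, Lower reservoir faulted=occurs → at least one input occurs → occurs.
Parking branch lost [OR]: Pad sensor stuck=not, C caliper failed=not, Primary wheel cylinder is down=occurs → at least one input occurs → occurs.
Service line unavailable [AND]: Upper brake line stuck=occurs, #2 bleed valve failed=not, Parking branch lost=occurs → not all inputs occur → does not occur.
Booster path inoperative [OR]: Rear circuit lost=occurs, Service line unavailable=not → at least one input occurs → occurs.
ABS chain lost [AND]: B master cylinder is out=occurs, Reserve proportioning valve 2 stuck=not → not all inputs occur → does not occur.
Front circuit lost [OR]: Right reservoir 2 fails=not, Primary brake line 2 lost=not, Main bleed valve 2 is inoperative=not → no input occurs → does not occur.
Rear circuit 2 lost [OR]: Booster is down=not, Secondary ABS modulator offline=not, ABS chain lost=not, Front circuit lost=not → no input occurs → does not occur.
Parking branch 2 fails [AND]: Rear circuit 2 lost=not, C pad sensor 2 stuck=not → not all inputs occur → does not occur.
Braking system failure [OR]: Booster path inoperative=occurs, Parking branch 2 fails=not, #3 caliper 2 is out=not → at least one input occurs → occurs.

Yes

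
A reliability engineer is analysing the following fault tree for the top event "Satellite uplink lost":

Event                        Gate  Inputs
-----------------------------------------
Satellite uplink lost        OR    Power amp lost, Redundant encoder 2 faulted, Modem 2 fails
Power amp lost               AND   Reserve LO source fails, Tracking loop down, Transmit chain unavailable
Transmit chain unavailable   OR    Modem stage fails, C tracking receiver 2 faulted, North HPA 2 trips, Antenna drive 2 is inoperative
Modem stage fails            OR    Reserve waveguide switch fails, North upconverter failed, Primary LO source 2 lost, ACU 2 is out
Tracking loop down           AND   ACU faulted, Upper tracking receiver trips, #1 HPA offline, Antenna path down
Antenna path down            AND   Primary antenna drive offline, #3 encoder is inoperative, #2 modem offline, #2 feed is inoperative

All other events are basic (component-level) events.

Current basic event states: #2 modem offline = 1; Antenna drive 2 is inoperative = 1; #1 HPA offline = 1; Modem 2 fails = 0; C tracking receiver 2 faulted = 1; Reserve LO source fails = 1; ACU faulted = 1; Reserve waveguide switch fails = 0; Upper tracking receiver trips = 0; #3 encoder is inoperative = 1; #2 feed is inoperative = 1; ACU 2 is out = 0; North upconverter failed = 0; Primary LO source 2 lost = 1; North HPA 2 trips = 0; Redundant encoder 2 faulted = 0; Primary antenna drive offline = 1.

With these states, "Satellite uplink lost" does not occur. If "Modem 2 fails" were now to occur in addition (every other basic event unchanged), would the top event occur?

Yes

Counterfactual: set "Modem 2 fails" to occurred.
Antenna path down [AND]: Primary antenna drive offline=occurs, #3 encoder is inoperative=occurs, #2 modem offline=occurs, #2 feed is inoperative=occurs → all inputs occur → occurs.
Tracking loop down [AND]: ACU faulted=occurs, Upper tracking receiver trips=not, #1 HPA offline=occurs, Antenna path down=occurs → not all inputs occur → does not occur.
Modem stage fails [OR]: Reserve waveguide switch fails=not, North upconverter failed=not, Primary LO source 2 lost=occurs, ACU 2 is out=not → at least one input occurs → occurs.
Transmit chain unavailable [OR]: Modem stage fails=occurs, C tracking receiver 2 faulted=occurs, North HPA 2 trips=not, Antenna drive 2 is inoperative=occurs → at least one input occurs → occurs.
Power amp lost [AND]: Reserve LO source fails=occurs, Tracking loop down=not, Transmit chain unavailable=occurs → not all inputs occur → does not occur.
Satellite uplink lost [OR]: Power amp lost=not, Redundant encoder 2 faulted=not, Modem 2 fails=occurs → at least one input occurs → occurs.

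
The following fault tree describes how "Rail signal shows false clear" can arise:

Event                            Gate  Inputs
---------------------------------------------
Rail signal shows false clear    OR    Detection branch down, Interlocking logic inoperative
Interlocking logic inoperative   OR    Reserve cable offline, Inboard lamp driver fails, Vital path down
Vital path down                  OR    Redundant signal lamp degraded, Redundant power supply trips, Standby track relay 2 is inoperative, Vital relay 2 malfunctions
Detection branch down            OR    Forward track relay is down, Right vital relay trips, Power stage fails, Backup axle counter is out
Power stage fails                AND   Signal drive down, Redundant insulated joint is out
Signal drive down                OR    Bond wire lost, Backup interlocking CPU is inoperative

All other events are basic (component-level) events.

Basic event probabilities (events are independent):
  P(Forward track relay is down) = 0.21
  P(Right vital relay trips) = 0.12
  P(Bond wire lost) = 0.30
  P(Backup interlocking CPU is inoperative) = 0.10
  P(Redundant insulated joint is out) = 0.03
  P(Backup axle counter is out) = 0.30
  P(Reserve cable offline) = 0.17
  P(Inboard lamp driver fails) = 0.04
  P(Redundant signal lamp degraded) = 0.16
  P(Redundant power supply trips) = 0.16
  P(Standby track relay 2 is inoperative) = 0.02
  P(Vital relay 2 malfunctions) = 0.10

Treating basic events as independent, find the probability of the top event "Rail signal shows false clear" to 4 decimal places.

P(Signal drive down) [OR] = 1 − (1−0.30) × (1−0.10) = 0.370000
P(Power stage fails) [AND] = 0.370000 × 0.03 = 0.011100
P(Detection branch down) [OR] = 1 − (1−0.21) × (1−0.12) × (1−0.011100) × (1−0.30) = 0.518762
P(Vital path down) [OR] = 1 − (1−0.16) × (1−0.16) × (1−0.02) × (1−0.10) = 0.377661
P(Interlocking logic inoperative) [OR] = 1 − (1−0.17) × (1−0.04) × (1−0.377661) = 0.504120
P(Rail signal shows false clear) [OR] = 1 − (1−0.518762) × (1−0.504120) = 0.761364
Rounded to 4 decimal places: P(Rail signal shows false clear) ≈ 0.7614.

0.7614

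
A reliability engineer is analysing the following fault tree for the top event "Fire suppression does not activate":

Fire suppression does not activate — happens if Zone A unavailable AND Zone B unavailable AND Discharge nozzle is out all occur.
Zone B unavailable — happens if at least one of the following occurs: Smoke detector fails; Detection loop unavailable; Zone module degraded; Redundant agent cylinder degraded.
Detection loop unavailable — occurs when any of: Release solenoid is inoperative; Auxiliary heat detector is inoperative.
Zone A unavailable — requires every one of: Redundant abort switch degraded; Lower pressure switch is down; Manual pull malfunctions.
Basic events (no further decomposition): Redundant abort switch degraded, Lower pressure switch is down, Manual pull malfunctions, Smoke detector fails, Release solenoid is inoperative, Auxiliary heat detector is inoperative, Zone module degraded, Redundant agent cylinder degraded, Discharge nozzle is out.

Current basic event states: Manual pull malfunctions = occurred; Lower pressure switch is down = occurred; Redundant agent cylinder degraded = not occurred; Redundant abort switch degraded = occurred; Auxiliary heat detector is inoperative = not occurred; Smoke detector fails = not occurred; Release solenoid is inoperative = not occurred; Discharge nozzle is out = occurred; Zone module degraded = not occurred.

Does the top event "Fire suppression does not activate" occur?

Zone A unavailable [AND]: Redundant abort switch degraded=occurs, Lower pressure switch is down=occurs, Manual pull malfunctions=occurs → all inputs occur → occurs.
Detection loop unavailable [OR]: Release solenoid is inoperative=not, Auxiliary heat detector is inoperative=not → no input occurs → does not occur.
Zone B unavailable [OR]: Smoke detector fails=not, Detection loop unavailable=not, Zone module degraded=not, Redundant agent cylinder degraded=not → no input occurs → does not occur.
Fire suppression does not activate [AND]: Zone A unavailable=occurs, Zone B unavailable=not, Discharge nozzle is out=occurs → not all inputs occur → does not occur.

No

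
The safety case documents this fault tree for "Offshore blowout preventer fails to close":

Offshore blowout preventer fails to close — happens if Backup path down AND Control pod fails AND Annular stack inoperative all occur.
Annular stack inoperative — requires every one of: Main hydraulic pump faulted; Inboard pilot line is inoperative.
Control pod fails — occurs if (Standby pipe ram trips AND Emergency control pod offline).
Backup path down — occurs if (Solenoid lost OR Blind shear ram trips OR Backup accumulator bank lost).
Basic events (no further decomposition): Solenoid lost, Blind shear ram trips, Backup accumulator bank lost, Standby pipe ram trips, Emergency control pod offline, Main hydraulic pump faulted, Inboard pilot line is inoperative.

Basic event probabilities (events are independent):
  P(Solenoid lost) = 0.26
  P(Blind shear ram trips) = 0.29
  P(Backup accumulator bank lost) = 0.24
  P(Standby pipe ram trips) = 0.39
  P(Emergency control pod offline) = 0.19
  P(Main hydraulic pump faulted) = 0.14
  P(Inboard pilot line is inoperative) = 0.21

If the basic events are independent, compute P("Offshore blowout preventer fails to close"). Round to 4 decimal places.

0.0013

P(Backup path down) [OR] = 1 − (1−0.26) × (1−0.29) × (1−0.24) = 0.600696
P(Control pod fails) [AND] = 0.39 × 0.19 = 0.074100
P(Annular stack inoperative) [AND] = 0.14 × 0.21 = 0.029400
P(Offshore blowout preventer fails to close) [AND] = 0.600696 × 0.074100 × 0.029400 = 0.001309
Rounded to 4 decimal places: P(Offshore blowout preventer fails to close) ≈ 0.0013.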